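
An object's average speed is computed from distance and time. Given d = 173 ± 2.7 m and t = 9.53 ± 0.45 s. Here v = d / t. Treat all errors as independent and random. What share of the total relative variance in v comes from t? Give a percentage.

90.2%

(δv/v)² = (1·δd/d)² + (-1·δt/t)²
  d term: (1×0.0156)² = 0.000244
  t term: (-1×0.0472)² = 0.00223
Total = 0.00247. Share from t = 0.00223/0.00247 = 0.902.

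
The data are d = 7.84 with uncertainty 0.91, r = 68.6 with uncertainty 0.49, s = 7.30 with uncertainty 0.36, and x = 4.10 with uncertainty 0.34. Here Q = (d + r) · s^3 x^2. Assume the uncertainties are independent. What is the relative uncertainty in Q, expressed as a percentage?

Let u = d + r = 76.4. δu = √(δd² + δr²) = √(0.828 + 0.240) = 1.03, so δu/u = 0.0135.
Q is then a monomial in u, s, x:
δQ/Q = √((δu/u)² + (3·δs/s)² + (2·δx/x)²) = √(0.000183 + 0.0219 + 0.0275) = 0.223

22.3%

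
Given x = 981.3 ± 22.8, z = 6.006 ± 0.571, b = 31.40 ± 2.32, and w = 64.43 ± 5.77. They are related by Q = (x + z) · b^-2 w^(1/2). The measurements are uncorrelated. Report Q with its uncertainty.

Let u = x + z = 987.3. δu = √(δx² + δz²) = √(520 + 0.326) = 22.8, so δu/u = 0.0231.
Q is then a monomial in u, b, w:
δQ/Q = √((δu/u)² + (-2·δb/b)² + (½·δw/w)²) = √(0.000534 + 0.0218 + 0.00201) = 0.156
Q = 8.038, so δQ = 0.156 × 8.038 = 1.25.

8.038 ± 1.25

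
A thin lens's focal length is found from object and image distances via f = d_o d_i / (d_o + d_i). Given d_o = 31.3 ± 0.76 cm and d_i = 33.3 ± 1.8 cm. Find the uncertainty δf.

0.468 cm

∂f/∂d_o = (d_i/(d_o+d_i))² = 0.266;  ∂f/∂d_i = (d_o/(d_o+d_i))² = 0.235
δf = √((∂f/∂d_o · δd_o)² + (∂f/∂d_i · δd_i)²) = √(0.0408 + 0.179) = 0.468 cm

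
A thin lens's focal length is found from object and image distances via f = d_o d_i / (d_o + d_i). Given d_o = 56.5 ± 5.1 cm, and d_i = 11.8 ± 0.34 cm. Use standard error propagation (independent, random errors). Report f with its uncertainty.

∂f/∂d_o = (d_i/(d_o+d_i))² = 0.0298;  ∂f/∂d_i = (d_o/(d_o+d_i))² = 0.684
δf = √((∂f/∂d_o · δd_o)² + (∂f/∂d_i · δd_i)²) = √(0.0232 + 0.0541) = 0.278 cm
f = 9.76 cm.

9.76 ± 0.278 cm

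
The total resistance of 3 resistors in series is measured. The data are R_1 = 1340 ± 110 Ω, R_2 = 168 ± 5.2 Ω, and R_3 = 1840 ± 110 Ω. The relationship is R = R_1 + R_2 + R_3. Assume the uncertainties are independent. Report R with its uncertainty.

Absolute uncertainties add in quadrature for a linear combination:
  (δR_1)² = 12100;  (δR_2)² = 27.0;  (δR_3)² = 12100
δR = √(24200) = 156 Ω
R = 3350 Ω.

3350 ± 156 Ω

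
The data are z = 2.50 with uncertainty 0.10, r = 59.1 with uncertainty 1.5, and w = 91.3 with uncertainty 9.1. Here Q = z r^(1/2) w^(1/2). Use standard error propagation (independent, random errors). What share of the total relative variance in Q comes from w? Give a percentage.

58.5%

(δQ/Q)² = (1·δz/z)² + (½·δr/r)² + (½·δw/w)²
  z term: (1×0.0400)² = 0.00160
  r term: (0.5×0.0254)² = 0.000161
  w term: (0.5×0.0997)² = 0.00248
Total = 0.00424. Share from w = 0.00248/0.00424 = 0.585.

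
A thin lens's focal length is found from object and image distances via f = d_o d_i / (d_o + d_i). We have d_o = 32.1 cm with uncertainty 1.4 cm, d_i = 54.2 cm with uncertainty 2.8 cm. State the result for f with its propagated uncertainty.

∂f/∂d_o = (d_i/(d_o+d_i))² = 0.394;  ∂f/∂d_i = (d_o/(d_o+d_i))² = 0.138
δf = √((∂f/∂d_o · δd_o)² + (∂f/∂d_i · δd_i)²) = √(0.305 + 0.150) = 0.675 cm
f = 20.2 cm.

20.2 ± 0.675 cm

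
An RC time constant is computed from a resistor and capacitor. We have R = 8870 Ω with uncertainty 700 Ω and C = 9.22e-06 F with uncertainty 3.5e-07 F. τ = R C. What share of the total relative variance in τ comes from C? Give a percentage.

18.8%

(δτ/τ)² = (1·δR/R)² + (1·δC/C)²
  R term: (1×0.0789)² = 0.00623
  C term: (1×0.0380)² = 0.00144
Total = 0.00767. Share from C = 0.00144/0.00767 = 0.188.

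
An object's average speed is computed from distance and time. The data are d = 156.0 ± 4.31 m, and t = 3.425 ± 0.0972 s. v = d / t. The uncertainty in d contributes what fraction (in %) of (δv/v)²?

(δv/v)² = (1·δd/d)² + (-1·δt/t)²
  d term: (1×0.0276)² = 0.000763
  t term: (-1×0.0284)² = 0.000805
Total = 0.00157. Share from d = 0.000763/0.00157 = 0.487.

48.7%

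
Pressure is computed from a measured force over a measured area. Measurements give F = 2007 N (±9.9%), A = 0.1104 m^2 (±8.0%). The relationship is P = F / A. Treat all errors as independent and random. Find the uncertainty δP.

Since P is a product/quotient, work with relative uncertainties:
  (1·δF/F)² = (1×0.0990)² = 0.00980;  (-1·δA/A)² = (-1×0.0800)² = 0.00640
δP/P = √(0.0162) = 0.127
P = 18180 Pa, so δP = 0.127 × 18180 = 2310 Pa.

2310 Pa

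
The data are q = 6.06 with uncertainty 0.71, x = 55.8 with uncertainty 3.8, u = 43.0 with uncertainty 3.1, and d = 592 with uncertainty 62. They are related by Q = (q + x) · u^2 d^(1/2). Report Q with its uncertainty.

Let w = q + x = 61.9. δw = √(δq² + δx²) = √(0.504 + 14.4) = 3.87, so δw/w = 0.0625.
Q is then a monomial in w, u, d:
δQ/Q = √((δw/w)² + (2·δu/u)² + (½·δd/d)²) = √(0.00391 + 0.0208 + 0.00274) = 0.166
Q = 2.78e+06, so δQ = 0.166 × 2.78e+06 = 4.61e+05.

(2.78 ± 0.461) × 10^6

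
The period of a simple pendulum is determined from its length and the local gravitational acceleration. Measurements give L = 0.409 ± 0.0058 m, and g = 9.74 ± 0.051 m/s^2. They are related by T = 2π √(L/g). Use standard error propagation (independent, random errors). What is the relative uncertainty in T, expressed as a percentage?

0.756%

Each factor contributes (exponent × relative error)² to (δT/T)²:
  (½·δL/L)² = (0.5×0.0142)² = 5.03e-05;  (−½·δg/g)² = (-0.5×0.00524)² = 6.85e-06
δT/T = √(5.71e-05) = 0.00756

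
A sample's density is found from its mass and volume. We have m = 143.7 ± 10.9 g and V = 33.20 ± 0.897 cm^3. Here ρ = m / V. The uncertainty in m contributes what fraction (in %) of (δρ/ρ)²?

88.7%

(δρ/ρ)² = (1·δm/m)² + (-1·δV/V)²
  m term: (1×0.0759)² = 0.00575
  V term: (-1×0.0270)² = 0.000730
Total = 0.00648. Share from m = 0.00575/0.00648 = 0.887.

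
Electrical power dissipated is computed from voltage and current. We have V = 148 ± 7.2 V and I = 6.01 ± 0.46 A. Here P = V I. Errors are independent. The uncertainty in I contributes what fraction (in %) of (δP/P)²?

(δP/P)² = (1·δV/V)² + (1·δI/I)²
  V term: (1×0.0486)² = 0.00237
  I term: (1×0.0765)² = 0.00586
Total = 0.00822. Share from I = 0.00586/0.00822 = 0.712.

71.2%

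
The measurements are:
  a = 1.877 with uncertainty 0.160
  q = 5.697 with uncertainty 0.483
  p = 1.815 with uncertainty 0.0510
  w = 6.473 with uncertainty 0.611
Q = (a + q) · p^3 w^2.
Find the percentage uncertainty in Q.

21.7%

Let u = a + q = 7.574. δu = √(δa² + δq²) = √(0.0256 + 0.233) = 0.509, so δu/u = 0.0672.
Q is then a monomial in u, p, w:
δQ/Q = √((δu/u)² + (3·δp/p)² + (2·δw/w)²) = √(0.00451 + 0.00711 + 0.0356) = 0.217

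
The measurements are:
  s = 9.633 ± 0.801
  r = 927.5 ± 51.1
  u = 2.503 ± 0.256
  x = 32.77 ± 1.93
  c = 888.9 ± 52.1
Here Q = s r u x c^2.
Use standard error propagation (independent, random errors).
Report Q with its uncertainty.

Q is a product of powers, so relative uncertainties combine in quadrature:
  (1·δs/s)² = (1×0.0832)² = 0.00691;  (1·δr/r)² = (1×0.0551)² = 0.00304;  (1·δu/u)² = (1×0.102)² = 0.0105;  (1·δx/x)² = (1×0.0589)² = 0.00347;  (2·δc/c)² = (2×0.0586)² = 0.0137
δQ/Q = √(0.0376) = 0.194
Q = 5.791e+11, so δQ = 0.194 × 5.791e+11 = 1.12e+11.

(5.791 ± 1.12) × 10^11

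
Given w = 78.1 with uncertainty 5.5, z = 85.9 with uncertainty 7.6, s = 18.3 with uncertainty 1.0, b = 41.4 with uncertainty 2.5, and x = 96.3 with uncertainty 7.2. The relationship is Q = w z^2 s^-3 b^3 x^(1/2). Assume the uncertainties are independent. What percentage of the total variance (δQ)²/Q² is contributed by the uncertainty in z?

32.2%

(δQ/Q)² = (1·δw/w)² + (2·δz/z)² + (-3·δs/s)² + (3·δb/b)² + (½·δx/x)²
  w term: (1×0.0704)² = 0.00496
  z term: (2×0.0885)² = 0.0313
  s term: (-3×0.0546)² = 0.0269
  b term: (3×0.0604)² = 0.0328
  x term: (0.5×0.0748)² = 0.00140
Total = 0.0974. Share from z = 0.0313/0.0974 = 0.322.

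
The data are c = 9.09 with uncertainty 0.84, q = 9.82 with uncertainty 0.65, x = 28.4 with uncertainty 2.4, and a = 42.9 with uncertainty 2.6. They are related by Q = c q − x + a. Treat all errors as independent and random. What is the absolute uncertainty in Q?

Let p = c·q = 89.3. δp/p = √((1·δc/c)² + (1·δq/q)²) = √(0.00854 + 0.00438) = 0.114, so δp = 10.1.
Q = p − x + a: δQ = √(δp² + δx² + δa²) = √(103 + 5.76 + 6.76) = 10.7

10.7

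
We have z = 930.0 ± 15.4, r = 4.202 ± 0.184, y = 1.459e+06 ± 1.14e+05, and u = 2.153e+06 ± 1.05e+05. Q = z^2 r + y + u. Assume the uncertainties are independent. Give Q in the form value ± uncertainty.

(7.246 ± 0.253) × 10^6

Let p = z^2·r = 3.634e+06. δp/p = √((2·δz/z)² + (1·δr/r)²) = √(0.00110 + 0.00192) = 0.0549, so δp = 2e+05.
Q = p + y + u: δQ = √(δp² + δy² + δu²) = √(3.98e+10 + 1.3e+10 + 1.1e+10) = 2.53e+05
Q = 7.246e+06.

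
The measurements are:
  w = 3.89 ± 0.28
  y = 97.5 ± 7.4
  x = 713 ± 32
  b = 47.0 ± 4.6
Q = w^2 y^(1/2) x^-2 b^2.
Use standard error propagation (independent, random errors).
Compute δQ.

For a monomial Q ∝ w^2, y^(1/2), x^-2, b^2, fractional errors add in quadrature:
  (2·δw/w)² = (2×0.0720)² = 0.0207;  (½·δy/y)² = (0.5×0.0759)² = 0.00144;  (-2·δx/x)² = (-2×0.0449)² = 0.00806;  (2·δb/b)² = (2×0.0979)² = 0.0383
δQ/Q = √(0.0685) = 0.262
Q = 0.649, so δQ = 0.262 × 0.649 = 0.170.

0.170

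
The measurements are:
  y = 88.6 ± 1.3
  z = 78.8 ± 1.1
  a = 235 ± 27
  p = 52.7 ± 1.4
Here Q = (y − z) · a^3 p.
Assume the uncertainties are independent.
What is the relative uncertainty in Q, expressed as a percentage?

38.7%

Let u = y − z = 9.80. δu = √(δy² + δz²) = √(1.69 + 1.21) = 1.70, so δu/u = 0.174.
Q is then a monomial in u, a, p:
δQ/Q = √((δu/u)² + (3·δa/a)² + (1·δp/p)²) = √(0.0302 + 0.119 + 0.000706) = 0.387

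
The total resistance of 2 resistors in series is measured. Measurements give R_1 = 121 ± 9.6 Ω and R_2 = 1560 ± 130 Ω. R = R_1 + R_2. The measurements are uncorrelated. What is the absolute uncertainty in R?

Each term contributes (cᵢ δxᵢ)² to (δR)²:
  (δR_1)² = 92.2;  (δR_2)² = 16900
δR = √(17000) = 130 Ω

130 Ω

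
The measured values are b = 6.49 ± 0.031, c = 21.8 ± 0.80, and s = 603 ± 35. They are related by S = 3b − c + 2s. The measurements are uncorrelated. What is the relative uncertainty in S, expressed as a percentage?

5.82%

Sums and differences: (δS)² = Σ (cᵢ δxᵢ)².
  (3·δb)² = 0.00865;  (δc)² = 0.640;  (2·δs)² = 4900
δS = √(4900) = 70.0
S = 1200, so δS/S = 70.0/1200 = 0.0582.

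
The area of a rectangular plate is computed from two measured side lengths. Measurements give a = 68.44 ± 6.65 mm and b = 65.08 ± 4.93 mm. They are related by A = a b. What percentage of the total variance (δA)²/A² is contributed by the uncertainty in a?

62.2%

(δA/A)² = (1·δa/a)² + (1·δb/b)²
  a term: (1×0.0972)² = 0.00944
  b term: (1×0.0758)² = 0.00574
Total = 0.0152. Share from a = 0.00944/0.0152 = 0.622.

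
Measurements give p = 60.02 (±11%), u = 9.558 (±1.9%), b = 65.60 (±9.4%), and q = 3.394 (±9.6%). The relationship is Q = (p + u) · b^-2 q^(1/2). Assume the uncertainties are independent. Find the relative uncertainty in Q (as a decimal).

0.216

Let w = p + u = 69.58. δw = √(δp² + δu²) = √(43.6 + 0.0330) = 6.60, so δw/w = 0.0949.
Q is then a monomial in w, b, q:
δQ/Q = √((δw/w)² + (-2·δb/b)² + (½·δq/q)²) = √(0.00901 + 0.0353 + 0.00230) = 0.216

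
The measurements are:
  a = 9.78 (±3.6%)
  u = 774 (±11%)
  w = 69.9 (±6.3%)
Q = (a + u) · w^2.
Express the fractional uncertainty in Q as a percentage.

Let h = a + u = 784. δh = √(δa² + δu²) = √(0.124 + 7250) = 85.1, so δh/h = 0.109.
Q is then a monomial in h, w:
δQ/Q = √((δh/h)² + (2·δw/w)²) = √(0.0118 + 0.0159) = 0.166

16.6%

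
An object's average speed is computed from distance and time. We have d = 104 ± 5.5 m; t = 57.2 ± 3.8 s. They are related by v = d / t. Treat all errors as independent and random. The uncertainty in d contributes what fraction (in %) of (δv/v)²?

(δv/v)² = (1·δd/d)² + (-1·δt/t)²
  d term: (1×0.0529)² = 0.00280
  t term: (-1×0.0664)² = 0.00441
Total = 0.00721. Share from d = 0.00280/0.00721 = 0.388.

38.8%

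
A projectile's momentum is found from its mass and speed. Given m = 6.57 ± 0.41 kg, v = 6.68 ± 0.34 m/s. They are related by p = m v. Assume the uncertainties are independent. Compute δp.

Each factor contributes (exponent × relative error)² to (δp/p)²:
  (1·δm/m)² = (1×0.0624)² = 0.00389;  (1·δv/v)² = (1×0.0509)² = 0.00259
δp/p = √(0.00648) = 0.0805
p = 43.9 kg·m/s, so δp = 0.0805 × 43.9 = 3.53 kg·m/s.

3.53 kg·m/s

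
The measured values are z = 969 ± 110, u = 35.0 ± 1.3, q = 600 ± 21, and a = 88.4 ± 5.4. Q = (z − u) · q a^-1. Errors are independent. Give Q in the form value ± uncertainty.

6340 ± 870

Let w = z − u = 934. δw = √(δz² + δu²) = √(12100 + 1.69) = 110, so δw/w = 0.118.
Q is then a monomial in w, q, a:
δQ/Q = √((δw/w)² + (1·δq/q)² + (-1·δa/a)²) = √(0.0139 + 0.00123 + 0.00373) = 0.137
Q = 6340, so δQ = 0.137 × 6340 = 870.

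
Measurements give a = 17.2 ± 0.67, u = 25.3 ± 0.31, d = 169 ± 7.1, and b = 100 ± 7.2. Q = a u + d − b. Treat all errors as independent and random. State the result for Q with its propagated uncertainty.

Let p = a·u = 435. δp/p = √((1·δa/a)² + (1·δu/u)²) = √(0.00152 + 0.000150) = 0.0408, so δp = 17.8.
Q = p + d − b: δQ = √(δp² + δd² + δb²) = √(316 + 50.4 + 51.8) = 20.4
Q = 504.

504 ± 20.4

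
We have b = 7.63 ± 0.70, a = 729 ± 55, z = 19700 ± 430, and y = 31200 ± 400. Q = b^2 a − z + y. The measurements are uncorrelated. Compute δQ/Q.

0.156

Let p = b^2·a = 42400. δp/p = √((2·δb/b)² + (1·δa/a)²) = √(0.0337 + 0.00569) = 0.198, so δp = 8420.
Q = p − z + y: δQ = √(δp² + δz² + δy²) = √(7.09e+07 + 1.85e+05 + 1.6e+05) = 8440
Q = 53900, so δQ/Q = 8440/53900 = 0.156.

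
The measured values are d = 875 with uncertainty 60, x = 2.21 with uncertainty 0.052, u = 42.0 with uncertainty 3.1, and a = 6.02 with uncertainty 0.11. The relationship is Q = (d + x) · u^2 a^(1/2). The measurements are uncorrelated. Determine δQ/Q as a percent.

16.3%

Let w = d + x = 877. δw = √(δd² + δx²) = √(3600 + 0.00270) = 60.0, so δw/w = 0.0684.
Q is then a monomial in w, u, a:
δQ/Q = √((δw/w)² + (2·δu/u)² + (½·δa/a)²) = √(0.00468 + 0.0218 + 8.35e-05) = 0.163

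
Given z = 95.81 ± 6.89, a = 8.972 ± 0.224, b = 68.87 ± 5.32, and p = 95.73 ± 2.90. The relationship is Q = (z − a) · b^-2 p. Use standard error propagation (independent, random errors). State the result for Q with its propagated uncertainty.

1.753 ± 0.309

Let u = z − a = 86.84. δu = √(δz² + δa²) = √(47.5 + 0.0502) = 6.89, so δu/u = 0.0794.
Q is then a monomial in u, b, p:
δQ/Q = √((δu/u)² + (-2·δb/b)² + (1·δp/p)²) = √(0.00630 + 0.0239 + 0.000918) = 0.176
Q = 1.753, so δQ = 0.176 × 1.753 = 0.309.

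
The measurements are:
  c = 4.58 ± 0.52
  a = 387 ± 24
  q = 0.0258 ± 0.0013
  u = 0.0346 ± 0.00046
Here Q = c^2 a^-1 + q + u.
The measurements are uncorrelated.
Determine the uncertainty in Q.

0.0128

Let p = c^2·a^-1 = 0.0542. δp/p = √((2·δc/c)² + (-1·δa/a)²) = √(0.0516 + 0.00385) = 0.235, so δp = 0.0128.
Q = p + q + u: δQ = √(δp² + δq² + δu²) = √(0.000163 + 1.69e-06 + 2.12e-07) = 0.0128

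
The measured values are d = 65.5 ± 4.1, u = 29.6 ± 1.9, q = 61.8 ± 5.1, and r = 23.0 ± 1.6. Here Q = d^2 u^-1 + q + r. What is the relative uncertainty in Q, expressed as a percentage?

9.18%

Let p = d^2·u^-1 = 145. δp/p = √((2·δd/d)² + (-1·δu/u)²) = √(0.0157 + 0.00412) = 0.141, so δp = 20.4.
Q = p + q + r: δQ = √(δp² + δq² + δr²) = √(416 + 26.0 + 2.56) = 21.1
Q = 230, so δQ/Q = 21.1/230 = 0.0918.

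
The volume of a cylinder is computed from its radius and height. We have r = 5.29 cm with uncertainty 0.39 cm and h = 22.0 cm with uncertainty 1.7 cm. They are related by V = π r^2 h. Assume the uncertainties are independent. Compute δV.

V is a product of powers, so relative uncertainties combine in quadrature:
  (2·δr/r)² = (2×0.0737)² = 0.0217;  (1·δh/h)² = (1×0.0773)² = 0.00597
δV/V = √(0.0277) = 0.166
V = 1930 cm^3, so δV = 0.166 × 1930 = 322 cm^3.

322 cm^3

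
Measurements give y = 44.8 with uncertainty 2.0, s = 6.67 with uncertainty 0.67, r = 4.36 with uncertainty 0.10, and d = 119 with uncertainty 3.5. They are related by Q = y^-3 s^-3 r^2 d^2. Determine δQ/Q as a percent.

Q is a product of powers, so relative uncertainties combine in quadrature:
  (-3·δy/y)² = (-3×0.0446)² = 0.0179;  (-3·δs/s)² = (-3×0.100)² = 0.0908;  (2·δr/r)² = (2×0.0229)² = 0.00210;  (2·δd/d)² = (2×0.0294)² = 0.00346
δQ/Q = √(0.114) = 0.338

33.8%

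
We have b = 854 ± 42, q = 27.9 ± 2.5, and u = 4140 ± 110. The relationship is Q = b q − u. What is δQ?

Let p = b·q = 23800. δp/p = √((1·δb/b)² + (1·δq/q)²) = √(0.00242 + 0.00803) = 0.102, so δp = 2440.
Q = p − u: δQ = √(δp² + δu²) = √(5.93e+06 + 12100) = 2440

2440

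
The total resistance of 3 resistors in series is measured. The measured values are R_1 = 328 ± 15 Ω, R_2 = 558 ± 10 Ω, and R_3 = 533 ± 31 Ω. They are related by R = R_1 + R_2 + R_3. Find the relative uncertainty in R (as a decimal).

0.0253

For a sum/difference, combine absolute errors in quadrature:
  (δR_1)² = 225;  (δR_2)² = 100;  (δR_3)² = 961
δR = √(1290) = 35.9 Ω
R = 1420 Ω, so δR/R = 35.9/1420 = 0.0253.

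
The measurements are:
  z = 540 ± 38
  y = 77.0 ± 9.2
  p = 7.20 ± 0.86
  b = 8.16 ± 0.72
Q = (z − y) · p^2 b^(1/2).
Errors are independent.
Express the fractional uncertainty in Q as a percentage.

Let u = z − y = 463. δu = √(δz² + δy²) = √(1440 + 84.6) = 39.1, so δu/u = 0.0844.
Q is then a monomial in u, p, b:
δQ/Q = √((δu/u)² + (2·δp/p)² + (½·δb/b)²) = √(0.00713 + 0.0571 + 0.00195) = 0.257

25.7%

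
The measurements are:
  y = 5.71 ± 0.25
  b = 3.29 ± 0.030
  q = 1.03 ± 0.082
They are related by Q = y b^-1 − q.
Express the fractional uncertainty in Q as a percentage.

16.0%

Let p = y·b^-1 = 1.74. δp/p = √((1·δy/y)² + (-1·δb/b)²) = √(0.00192 + 8.31e-05) = 0.0447, so δp = 0.0776.
Q = p − q: δQ = √(δp² + δq²) = √(0.00602 + 0.00672) = 0.113
Q = 0.706, so δQ/Q = 0.113/0.706 = 0.160.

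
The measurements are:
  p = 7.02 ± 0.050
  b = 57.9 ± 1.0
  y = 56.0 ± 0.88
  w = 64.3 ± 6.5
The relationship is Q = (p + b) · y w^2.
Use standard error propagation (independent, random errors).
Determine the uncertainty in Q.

3.06e+06

Let u = p + b = 64.9. δu = √(δp² + δb²) = √(0.00250 + 1.00) = 1.00, so δu/u = 0.0154.
Q is then a monomial in u, y, w:
δQ/Q = √((δu/u)² + (1·δy/y)² + (2·δw/w)²) = √(0.000238 + 0.000247 + 0.0409) = 0.203
Q = 1.5e+07, so δQ = 0.203 × 1.5e+07 = 3.06e+06.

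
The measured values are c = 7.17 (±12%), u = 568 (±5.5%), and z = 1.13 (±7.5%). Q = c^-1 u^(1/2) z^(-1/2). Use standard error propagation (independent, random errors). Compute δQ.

Relative error in a monomial: (δQ/Q)² = Σ (nᵢ · δxᵢ/xᵢ)².
  (-1·δc/c)² = (-1×0.120)² = 0.0144;  (½·δu/u)² = (0.5×0.0550)² = 0.000756;  (−½·δz/z)² = (-0.5×0.0750)² = 0.00141
δQ/Q = √(0.0166) = 0.129
Q = 3.13, so δQ = 0.129 × 3.13 = 0.402.

0.402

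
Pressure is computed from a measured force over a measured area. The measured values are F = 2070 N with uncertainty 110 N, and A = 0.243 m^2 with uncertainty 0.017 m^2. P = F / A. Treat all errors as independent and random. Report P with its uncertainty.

8520 ± 748 Pa

For a monomial P ∝ F, A^-1, fractional errors add in quadrature:
  (1·δF/F)² = (1×0.0531)² = 0.00282;  (-1·δA/A)² = (-1×0.0700)² = 0.00489
δP/P = √(0.00772) = 0.0879
P = 8520 Pa, so δP = 0.0879 × 8520 = 748 Pa.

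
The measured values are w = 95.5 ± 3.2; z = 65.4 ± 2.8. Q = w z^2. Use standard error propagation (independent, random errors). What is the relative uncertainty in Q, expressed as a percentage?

9.19%

Each factor contributes (exponent × relative error)² to (δQ/Q)²:
  (1·δw/w)² = (1×0.0335)² = 0.00112;  (2·δz/z)² = (2×0.0428)² = 0.00733
δQ/Q = √(0.00845) = 0.0919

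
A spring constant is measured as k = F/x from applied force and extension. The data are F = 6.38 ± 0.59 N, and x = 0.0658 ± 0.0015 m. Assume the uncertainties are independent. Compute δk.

9.23 N/m

k is a product of powers, so relative uncertainties combine in quadrature:
  (1·δF/F)² = (1×0.0925)² = 0.00855;  (-1·δx/x)² = (-1×0.0228)² = 0.000520
δk/k = √(0.00907) = 0.0952
k = 97.0 N/m, so δk = 0.0952 × 97.0 = 9.23 N/m.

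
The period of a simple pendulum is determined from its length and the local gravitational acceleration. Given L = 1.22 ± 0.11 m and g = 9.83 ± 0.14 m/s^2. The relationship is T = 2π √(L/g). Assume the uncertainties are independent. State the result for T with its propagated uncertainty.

2.21 ± 0.101 s

T is a product of powers, so relative uncertainties combine in quadrature:
  (½·δL/L)² = (0.5×0.0902)² = 0.00203;  (−½·δg/g)² = (-0.5×0.0142)² = 5.07e-05
δT/T = √(0.00208) = 0.0456
T = 2.21 s, so δT = 0.0456 × 2.21 = 0.101 s.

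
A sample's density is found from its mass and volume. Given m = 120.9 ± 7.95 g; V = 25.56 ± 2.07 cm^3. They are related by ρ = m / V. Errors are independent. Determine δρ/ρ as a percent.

Products/powers → add relative errors in quadrature, weighted by exponent:
  (1·δm/m)² = (1×0.0658)² = 0.00432;  (-1·δV/V)² = (-1×0.0810)² = 0.00656
δρ/ρ = √(0.0109) = 0.104

10.4%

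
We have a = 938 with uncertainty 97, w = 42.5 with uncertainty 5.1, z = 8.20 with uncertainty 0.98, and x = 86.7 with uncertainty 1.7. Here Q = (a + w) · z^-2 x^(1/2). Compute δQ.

35.2

Let u = a + w = 980. δu = √(δa² + δw²) = √(9410 + 26.0) = 97.1, so δu/u = 0.0991.
Q is then a monomial in u, z, x:
δQ/Q = √((δu/u)² + (-2·δz/z)² + (½·δx/x)²) = √(0.00981 + 0.0571 + 9.61e-05) = 0.259
Q = 136, so δQ = 0.259 × 136 = 35.2.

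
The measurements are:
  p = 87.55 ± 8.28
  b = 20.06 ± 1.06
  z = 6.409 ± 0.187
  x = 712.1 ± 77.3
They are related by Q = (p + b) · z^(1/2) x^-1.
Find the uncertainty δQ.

0.0513

Let u = p + b = 107.6. δu = √(δp² + δb²) = √(68.6 + 1.12) = 8.35, so δu/u = 0.0776.
Q is then a monomial in u, z, x:
δQ/Q = √((δu/u)² + (½·δz/z)² + (-1·δx/x)²) = √(0.00602 + 0.000213 + 0.0118) = 0.134
Q = 0.3826, so δQ = 0.134 × 0.3826 = 0.0513.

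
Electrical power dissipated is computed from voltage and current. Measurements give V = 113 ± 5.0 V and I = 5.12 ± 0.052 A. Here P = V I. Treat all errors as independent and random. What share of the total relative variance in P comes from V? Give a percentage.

95.0%

(δP/P)² = (1·δV/V)² + (1·δI/I)²
  V term: (1×0.0442)² = 0.00196
  I term: (1×0.0102)² = 0.000103
Total = 0.00206. Share from V = 0.00196/0.00206 = 0.950.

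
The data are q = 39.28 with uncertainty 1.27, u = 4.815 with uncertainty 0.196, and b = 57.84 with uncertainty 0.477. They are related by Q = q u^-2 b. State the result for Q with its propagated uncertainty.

Relative error in a monomial: (δQ/Q)² = Σ (nᵢ · δxᵢ/xᵢ)².
  (1·δq/q)² = (1×0.0323)² = 0.00105;  (-2·δu/u)² = (-2×0.0407)² = 0.00663;  (1·δb/b)² = (1×0.00825)² = 6.8e-05
δQ/Q = √(0.00774) = 0.0880
Q = 98.00, so δQ = 0.0880 × 98.00 = 8.62.

98.00 ± 8.62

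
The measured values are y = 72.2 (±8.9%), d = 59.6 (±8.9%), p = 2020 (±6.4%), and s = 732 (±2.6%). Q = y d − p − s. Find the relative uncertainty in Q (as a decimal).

Let w = y·d = 4300. δw/w = √((1·δy/y)² + (1·δd/d)²) = √(0.00792 + 0.00792) = 0.126, so δw = 542.
Q = w − p − s: δQ = √(δw² + δp² + δs²) = √(2.93e+05 + 16700 + 362) = 557
Q = 1550, so δQ/Q = 557/1550 = 0.359.

0.359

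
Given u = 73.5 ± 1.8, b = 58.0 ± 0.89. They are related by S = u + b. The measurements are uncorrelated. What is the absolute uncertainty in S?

S is a linear combination, so absolute uncertainties add in quadrature:
  (δu)² = 3.24;  (δb)² = 0.792
δS = √(4.03) = 2.01

2.01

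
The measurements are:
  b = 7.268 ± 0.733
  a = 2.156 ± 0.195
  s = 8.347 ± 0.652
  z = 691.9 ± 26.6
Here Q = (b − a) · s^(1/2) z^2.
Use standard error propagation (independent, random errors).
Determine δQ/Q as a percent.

Let u = b − a = 5.112. δu = √(δb² + δa²) = √(0.537 + 0.0380) = 0.758, so δu/u = 0.148.
Q is then a monomial in u, s, z:
δQ/Q = √((δu/u)² + (½·δs/s)² + (2·δz/z)²) = √(0.0220 + 0.00153 + 0.00591) = 0.172

17.2%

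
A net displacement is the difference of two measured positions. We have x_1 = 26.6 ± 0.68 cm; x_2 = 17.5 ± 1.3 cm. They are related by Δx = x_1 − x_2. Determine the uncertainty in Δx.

1.47 cm

For a sum/difference, combine absolute errors in quadrature:
  (δx_1)² = 0.462;  (δx_2)² = 1.69
δΔx = √(2.15) = 1.47 cm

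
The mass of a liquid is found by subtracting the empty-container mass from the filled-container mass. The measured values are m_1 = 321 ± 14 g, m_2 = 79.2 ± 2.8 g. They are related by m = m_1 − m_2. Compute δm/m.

0.0590

Each term contributes (cᵢ δxᵢ)² to (δm)²:
  (δm_1)² = 196;  (δm_2)² = 7.84
δm = √(204) = 14.3 g
m = 242 g, so δm/m = 14.3/242 = 0.0590.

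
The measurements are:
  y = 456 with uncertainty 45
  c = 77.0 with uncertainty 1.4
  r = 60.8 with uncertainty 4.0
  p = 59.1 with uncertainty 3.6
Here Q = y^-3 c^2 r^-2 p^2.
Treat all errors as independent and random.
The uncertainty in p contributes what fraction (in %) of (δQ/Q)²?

12.3%

(δQ/Q)² = (-3·δy/y)² + (2·δc/c)² + (-2·δr/r)² + (2·δp/p)²
  y term: (-3×0.0987)² = 0.0876
  c term: (2×0.0182)² = 0.00132
  r term: (-2×0.0658)² = 0.0173
  p term: (2×0.0609)² = 0.0148
Total = 0.121. Share from p = 0.0148/0.121 = 0.123.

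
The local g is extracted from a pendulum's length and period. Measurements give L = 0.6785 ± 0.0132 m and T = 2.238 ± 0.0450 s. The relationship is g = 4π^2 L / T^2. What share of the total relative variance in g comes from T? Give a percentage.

(δg/g)² = (1·δL/L)² + (-2·δT/T)²
  L term: (1×0.0195)² = 0.000378
  T term: (-2×0.0201)² = 0.00162
Total = 0.00200. Share from T = 0.00162/0.00200 = 0.810.

81.0%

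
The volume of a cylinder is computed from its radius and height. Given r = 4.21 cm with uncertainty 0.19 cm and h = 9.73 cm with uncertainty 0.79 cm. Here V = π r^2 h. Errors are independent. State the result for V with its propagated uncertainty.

Each factor contributes (exponent × relative error)² to (δV/V)²:
  (2·δr/r)² = (2×0.0451)² = 0.00815;  (1·δh/h)² = (1×0.0812)² = 0.00659
δV/V = √(0.0147) = 0.121
V = 542 cm^3, so δV = 0.121 × 542 = 65.8 cm^3.

542 ± 65.8 cm^3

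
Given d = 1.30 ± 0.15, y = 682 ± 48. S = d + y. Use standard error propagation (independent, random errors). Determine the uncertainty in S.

48.0

Sums and differences: (δS)² = Σ (cᵢ δxᵢ)².
  (δd)² = 0.0225;  (δy)² = 2300
δS = √(2300) = 48.0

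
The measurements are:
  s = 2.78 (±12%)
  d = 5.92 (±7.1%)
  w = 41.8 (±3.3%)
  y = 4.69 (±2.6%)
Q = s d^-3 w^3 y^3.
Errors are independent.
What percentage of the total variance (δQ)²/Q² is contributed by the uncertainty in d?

(δQ/Q)² = (1·δs/s)² + (-3·δd/d)² + (3·δw/w)² + (3·δy/y)²
  s term: (1×0.120)² = 0.0144
  d term: (-3×0.0710)² = 0.0454
  w term: (3×0.0330)² = 0.00980
  y term: (3×0.0260)² = 0.00608
Total = 0.0757. Share from d = 0.0454/0.0757 = 0.600.

60.0%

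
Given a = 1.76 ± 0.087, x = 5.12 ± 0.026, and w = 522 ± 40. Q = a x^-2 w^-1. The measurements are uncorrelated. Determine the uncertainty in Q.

1.18e-05

Products/powers → add relative errors in quadrature, weighted by exponent:
  (1·δa/a)² = (1×0.0494)² = 0.00244;  (-2·δx/x)² = (-2×0.00508)² = 0.000103;  (-1·δw/w)² = (-1×0.0766)² = 0.00587
δQ/Q = √(0.00842) = 0.0918
Q = 0.000129, so δQ = 0.0918 × 0.000129 = 1.18e-05.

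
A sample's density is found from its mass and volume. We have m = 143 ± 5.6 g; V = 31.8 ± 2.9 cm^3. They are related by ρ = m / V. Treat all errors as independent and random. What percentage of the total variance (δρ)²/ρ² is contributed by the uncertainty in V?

84.4%

(δρ/ρ)² = (1·δm/m)² + (-1·δV/V)²
  m term: (1×0.0392)² = 0.00153
  V term: (-1×0.0912)² = 0.00832
Total = 0.00985. Share from V = 0.00832/0.00985 = 0.844.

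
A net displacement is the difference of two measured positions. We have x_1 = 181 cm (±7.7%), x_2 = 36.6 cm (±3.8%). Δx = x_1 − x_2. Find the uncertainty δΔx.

Δx is a linear combination, so absolute uncertainties add in quadrature:
  (δx_1)² = 194;  (δx_2)² = 1.93
δΔx = √(196) = 14.0 cm

14.0 cm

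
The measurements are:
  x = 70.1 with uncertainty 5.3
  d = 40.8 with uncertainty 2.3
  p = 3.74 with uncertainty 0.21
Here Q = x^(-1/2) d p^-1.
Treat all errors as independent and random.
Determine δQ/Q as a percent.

Relative error in a monomial: (δQ/Q)² = Σ (nᵢ · δxᵢ/xᵢ)².
  (−½·δx/x)² = (-0.5×0.0756)² = 0.00143;  (1·δd/d)² = (1×0.0564)² = 0.00318;  (-1·δp/p)² = (-1×0.0561)² = 0.00315
δQ/Q = √(0.00776) = 0.0881

8.81%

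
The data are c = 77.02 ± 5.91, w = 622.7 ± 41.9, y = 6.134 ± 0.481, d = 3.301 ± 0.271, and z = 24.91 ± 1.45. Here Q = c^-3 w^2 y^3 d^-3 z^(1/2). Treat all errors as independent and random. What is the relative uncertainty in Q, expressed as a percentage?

43.4%

Q is a product of powers, so relative uncertainties combine in quadrature:
  (-3·δc/c)² = (-3×0.0767)² = 0.0530;  (2·δw/w)² = (2×0.0673)² = 0.0181;  (3·δy/y)² = (3×0.0784)² = 0.0553;  (-3·δd/d)² = (-3×0.0821)² = 0.0607;  (½·δz/z)² = (0.5×0.0582)² = 0.000847
δQ/Q = √(0.188) = 0.434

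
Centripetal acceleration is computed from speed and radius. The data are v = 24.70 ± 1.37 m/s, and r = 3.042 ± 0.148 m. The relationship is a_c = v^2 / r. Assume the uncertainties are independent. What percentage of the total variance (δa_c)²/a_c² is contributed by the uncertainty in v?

(δa_c/a_c)² = (2·δv/v)² + (-1·δr/r)²
  v term: (2×0.0555)² = 0.0123
  r term: (-1×0.0487)² = 0.00237
Total = 0.0147. Share from v = 0.0123/0.0147 = 0.839.

83.9%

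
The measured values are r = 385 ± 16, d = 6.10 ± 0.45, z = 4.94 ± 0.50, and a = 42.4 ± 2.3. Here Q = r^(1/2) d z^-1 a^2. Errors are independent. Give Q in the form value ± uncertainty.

43600 ± 7270

Since Q is a product/quotient, work with relative uncertainties:
  (½·δr/r)² = (0.5×0.0416)² = 0.000432;  (1·δd/d)² = (1×0.0738)² = 0.00544;  (-1·δz/z)² = (-1×0.101)² = 0.0102;  (2·δa/a)² = (2×0.0542)² = 0.0118
δQ/Q = √(0.0279) = 0.167
Q = 43600, so δQ = 0.167 × 43600 = 7270.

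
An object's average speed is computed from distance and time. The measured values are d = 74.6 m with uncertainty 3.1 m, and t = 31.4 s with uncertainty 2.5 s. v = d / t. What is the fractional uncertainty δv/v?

Relative error in a monomial: (δv/v)² = Σ (nᵢ · δxᵢ/xᵢ)².
  (1·δd/d)² = (1×0.0416)² = 0.00173;  (-1·δt/t)² = (-1×0.0796)² = 0.00634
δv/v = √(0.00807) = 0.0898

0.0898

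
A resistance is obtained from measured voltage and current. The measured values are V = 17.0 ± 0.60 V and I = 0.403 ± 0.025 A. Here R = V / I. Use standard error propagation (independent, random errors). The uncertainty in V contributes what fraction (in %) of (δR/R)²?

24.5%

(δR/R)² = (1·δV/V)² + (-1·δI/I)²
  V term: (1×0.0353)² = 0.00125
  I term: (-1×0.0620)² = 0.00385
Total = 0.00509. Share from V = 0.00125/0.00509 = 0.245.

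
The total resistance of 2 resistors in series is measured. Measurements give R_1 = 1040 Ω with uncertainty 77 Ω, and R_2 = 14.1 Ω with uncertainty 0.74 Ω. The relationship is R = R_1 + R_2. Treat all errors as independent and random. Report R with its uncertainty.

Absolute uncertainties add in quadrature for a linear combination:
  (δR_1)² = 5930;  (δR_2)² = 0.548
δR = √(5930) = 77.0 Ω
R = 1050 Ω.

1050 ± 77.0 Ω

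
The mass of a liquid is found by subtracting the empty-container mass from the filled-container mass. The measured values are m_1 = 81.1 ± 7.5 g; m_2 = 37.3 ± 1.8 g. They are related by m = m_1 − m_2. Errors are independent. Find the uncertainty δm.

Each term contributes (cᵢ δxᵢ)² to (δm)²:
  (δm_1)² = 56.2;  (δm_2)² = 3.24
δm = √(59.5) = 7.71 g

7.71 g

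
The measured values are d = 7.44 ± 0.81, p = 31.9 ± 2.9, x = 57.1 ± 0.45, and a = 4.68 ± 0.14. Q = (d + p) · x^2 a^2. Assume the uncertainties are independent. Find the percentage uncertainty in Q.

Let u = d + p = 39.3. δu = √(δd² + δp²) = √(0.656 + 8.41) = 3.01, so δu/u = 0.0765.
Q is then a monomial in u, x, a:
δQ/Q = √((δu/u)² + (2·δx/x)² + (2·δa/a)²) = √(0.00586 + 0.000248 + 0.00358) = 0.0984

9.84%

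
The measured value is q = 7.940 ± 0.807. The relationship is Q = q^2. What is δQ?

Q ∝ q^2, so δQ/Q = |2| · δq/q = 2 × 0.102 = 0.203.
Q = 63.04, so δQ = 0.203 × 63.04 = 12.8.

12.8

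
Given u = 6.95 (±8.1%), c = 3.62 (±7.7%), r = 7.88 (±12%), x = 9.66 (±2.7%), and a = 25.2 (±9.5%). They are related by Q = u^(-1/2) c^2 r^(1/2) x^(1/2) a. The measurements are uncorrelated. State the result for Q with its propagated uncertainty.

For a monomial Q ∝ u^(-1/2), c^2, r^(1/2), x^(1/2), a, fractional errors add in quadrature:
  (−½·δu/u)² = (-0.5×0.0810)² = 0.00164;  (2·δc/c)² = (2×0.0770)² = 0.0237;  (½·δr/r)² = (0.5×0.120)² = 0.00360;  (½·δx/x)² = (0.5×0.0270)² = 0.000182;  (1·δa/a)² = (1×0.0950)² = 0.00903
δQ/Q = √(0.0382) = 0.195
Q = 1090, so δQ = 0.195 × 1090 = 214.

1090 ± 214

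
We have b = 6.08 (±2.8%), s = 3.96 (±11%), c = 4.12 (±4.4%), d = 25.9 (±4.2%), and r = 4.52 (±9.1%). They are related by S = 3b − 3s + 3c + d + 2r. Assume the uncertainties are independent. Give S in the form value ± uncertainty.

53.7 ± 2.03

S is a linear combination, so absolute uncertainties add in quadrature:
  (3·δb)² = 0.261;  (3·δs)² = 1.71;  (3·δc)² = 0.296;  (δd)² = 1.18;  (2·δr)² = 0.677
δS = √(4.12) = 2.03
S = 53.7.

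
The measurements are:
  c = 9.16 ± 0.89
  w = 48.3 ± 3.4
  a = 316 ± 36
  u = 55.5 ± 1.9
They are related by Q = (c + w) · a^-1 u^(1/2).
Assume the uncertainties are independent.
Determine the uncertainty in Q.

Let h = c + w = 57.5. δh = √(δc² + δw²) = √(0.792 + 11.6) = 3.51, so δh/h = 0.0612.
Q is then a monomial in h, a, u:
δQ/Q = √((δh/h)² + (-1·δa/a)² + (½·δu/u)²) = √(0.00374 + 0.0130 + 0.000293) = 0.130
Q = 1.35, so δQ = 0.130 × 1.35 = 0.177.

0.177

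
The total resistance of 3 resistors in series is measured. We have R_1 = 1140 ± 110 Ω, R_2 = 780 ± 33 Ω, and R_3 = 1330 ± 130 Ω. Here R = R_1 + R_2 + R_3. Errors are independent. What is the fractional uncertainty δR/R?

Each term contributes (cᵢ δxᵢ)² to (δR)²:
  (δR_1)² = 12100;  (δR_2)² = 1090;  (δR_3)² = 16900
δR = √(30100) = 173 Ω
R = 3250 Ω, so δR/R = 173/3250 = 0.0534.

0.0534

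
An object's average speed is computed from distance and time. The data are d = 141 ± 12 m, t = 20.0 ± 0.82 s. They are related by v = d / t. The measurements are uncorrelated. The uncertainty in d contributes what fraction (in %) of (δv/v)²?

81.2%

(δv/v)² = (1·δd/d)² + (-1·δt/t)²
  d term: (1×0.0851)² = 0.00724
  t term: (-1×0.0410)² = 0.00168
Total = 0.00892. Share from d = 0.00724/0.00892 = 0.812.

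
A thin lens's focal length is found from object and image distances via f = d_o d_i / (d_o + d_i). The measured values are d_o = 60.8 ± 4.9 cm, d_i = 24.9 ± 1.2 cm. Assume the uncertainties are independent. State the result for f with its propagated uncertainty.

∂f/∂d_o = (d_i/(d_o+d_i))² = 0.0844;  ∂f/∂d_i = (d_o/(d_o+d_i))² = 0.503
δf = √((∂f/∂d_o · δd_o)² + (∂f/∂d_i · δd_i)²) = √(0.171 + 0.365) = 0.732 cm
f = 17.7 cm.

17.7 ± 0.732 cm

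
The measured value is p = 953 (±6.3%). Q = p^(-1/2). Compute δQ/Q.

0.0315

Q ∝ p^(-1/2), so δQ/Q = |−½| · δp/p = 0.5 × 0.0630 = 0.0315.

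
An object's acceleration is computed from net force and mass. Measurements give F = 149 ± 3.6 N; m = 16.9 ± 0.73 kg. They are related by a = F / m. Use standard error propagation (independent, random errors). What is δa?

For a monomial a ∝ F, m^-1, fractional errors add in quadrature:
  (1·δF/F)² = (1×0.0242)² = 0.000584;  (-1·δm/m)² = (-1×0.0432)² = 0.00187
δa/a = √(0.00245) = 0.0495
a = 8.82 m/s^2, so δa = 0.0495 × 8.82 = 0.436 m/s^2.

0.436 m/s^2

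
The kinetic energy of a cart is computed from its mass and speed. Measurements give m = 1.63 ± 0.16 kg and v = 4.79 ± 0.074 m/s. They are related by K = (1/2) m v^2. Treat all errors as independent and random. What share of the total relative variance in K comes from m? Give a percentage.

(δK/K)² = (1·δm/m)² + (2·δv/v)²
  m term: (1×0.0982)² = 0.00964
  v term: (2×0.0154)² = 0.000955
Total = 0.0106. Share from m = 0.00964/0.0106 = 0.910.

91.0%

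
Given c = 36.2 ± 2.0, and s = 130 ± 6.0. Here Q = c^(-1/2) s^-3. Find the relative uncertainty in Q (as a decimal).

Q is a product of powers, so relative uncertainties combine in quadrature:
  (−½·δc/c)² = (-0.5×0.0552)² = 0.000763;  (-3·δs/s)² = (-3×0.0462)² = 0.0192
δQ/Q = √(0.0199) = 0.141

0.141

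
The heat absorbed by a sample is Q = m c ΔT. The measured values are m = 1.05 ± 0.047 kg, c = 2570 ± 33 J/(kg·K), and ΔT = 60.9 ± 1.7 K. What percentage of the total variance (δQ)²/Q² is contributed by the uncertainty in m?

68.0%

(δQ/Q)² = (1·δm/m)² + (1·δc/c)² + (1·δΔT/ΔT)²
  m term: (1×0.0448)² = 0.00200
  c term: (1×0.0128)² = 0.000165
  ΔT term: (1×0.0279)² = 0.000779
Total = 0.00295. Share from m = 0.00200/0.00295 = 0.680.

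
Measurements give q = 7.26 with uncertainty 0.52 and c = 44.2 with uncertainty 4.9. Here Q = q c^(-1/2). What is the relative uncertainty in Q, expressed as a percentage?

Products/powers → add relative errors in quadrature, weighted by exponent:
  (1·δq/q)² = (1×0.0716)² = 0.00513;  (−½·δc/c)² = (-0.5×0.111)² = 0.00307
δQ/Q = √(0.00820) = 0.0906

9.06%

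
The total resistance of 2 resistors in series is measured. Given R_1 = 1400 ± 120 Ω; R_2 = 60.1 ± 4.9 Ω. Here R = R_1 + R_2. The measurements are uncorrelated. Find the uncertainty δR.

Sums and differences: (δR)² = Σ (cᵢ δxᵢ)².
  (δR_1)² = 14400;  (δR_2)² = 24.0
δR = √(14400) = 120 Ω

120 Ω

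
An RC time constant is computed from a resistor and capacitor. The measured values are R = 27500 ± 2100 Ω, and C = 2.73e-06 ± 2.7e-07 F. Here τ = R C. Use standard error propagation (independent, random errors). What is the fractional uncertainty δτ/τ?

0.125

For a monomial τ ∝ R, C, fractional errors add in quadrature:
  (1·δR/R)² = (1×0.0764)² = 0.00583;  (1·δC/C)² = (1×0.0989)² = 0.00978
δτ/τ = √(0.0156) = 0.125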